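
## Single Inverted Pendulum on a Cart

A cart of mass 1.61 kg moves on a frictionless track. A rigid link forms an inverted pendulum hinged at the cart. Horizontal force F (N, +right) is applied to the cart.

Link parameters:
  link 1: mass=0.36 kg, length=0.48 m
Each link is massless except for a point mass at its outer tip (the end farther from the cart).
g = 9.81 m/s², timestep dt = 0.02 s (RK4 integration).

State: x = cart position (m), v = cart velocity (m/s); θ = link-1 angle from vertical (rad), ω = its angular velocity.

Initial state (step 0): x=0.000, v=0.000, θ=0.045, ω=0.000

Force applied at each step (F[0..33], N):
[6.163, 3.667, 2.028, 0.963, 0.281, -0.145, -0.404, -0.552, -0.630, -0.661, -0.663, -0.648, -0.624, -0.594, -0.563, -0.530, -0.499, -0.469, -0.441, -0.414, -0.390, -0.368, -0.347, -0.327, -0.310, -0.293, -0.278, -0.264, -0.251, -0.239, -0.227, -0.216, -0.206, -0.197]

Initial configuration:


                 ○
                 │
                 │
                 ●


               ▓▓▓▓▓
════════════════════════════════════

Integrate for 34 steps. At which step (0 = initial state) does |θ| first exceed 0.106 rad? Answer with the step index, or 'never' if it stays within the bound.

apply F[0]=+6.163 → step 1: x=0.001, v=0.075, θ=0.044, ω=-0.137
apply F[1]=+3.667 → step 2: x=0.003, v=0.118, θ=0.040, ω=-0.211
apply F[2]=+2.028 → step 3: x=0.005, v=0.142, θ=0.036, ω=-0.244
apply F[3]=+0.963 → step 4: x=0.008, v=0.152, θ=0.031, ω=-0.253
apply F[4]=+0.281 → step 5: x=0.011, v=0.155, θ=0.026, ω=-0.246
apply F[5]=-0.145 → step 6: x=0.014, v=0.152, θ=0.021, ω=-0.230
apply F[6]=-0.404 → step 7: x=0.017, v=0.146, θ=0.016, ω=-0.211
apply F[7]=-0.552 → step 8: x=0.020, v=0.138, θ=0.013, ω=-0.189
apply F[8]=-0.630 → step 9: x=0.023, v=0.130, θ=0.009, ω=-0.167
apply F[9]=-0.661 → step 10: x=0.025, v=0.122, θ=0.006, ω=-0.147
apply F[10]=-0.663 → step 11: x=0.028, v=0.113, θ=0.003, ω=-0.127
apply F[11]=-0.648 → step 12: x=0.030, v=0.105, θ=0.001, ω=-0.110
apply F[12]=-0.624 → step 13: x=0.032, v=0.097, θ=-0.001, ω=-0.094
apply F[13]=-0.594 → step 14: x=0.034, v=0.090, θ=-0.003, ω=-0.079
apply F[14]=-0.563 → step 15: x=0.036, v=0.083, θ=-0.005, ω=-0.067
apply F[15]=-0.530 → step 16: x=0.037, v=0.077, θ=-0.006, ω=-0.056
apply F[16]=-0.499 → step 17: x=0.039, v=0.071, θ=-0.007, ω=-0.046
apply F[17]=-0.469 → step 18: x=0.040, v=0.065, θ=-0.008, ω=-0.037
apply F[18]=-0.441 → step 19: x=0.041, v=0.060, θ=-0.008, ω=-0.030
apply F[19]=-0.414 → step 20: x=0.042, v=0.056, θ=-0.009, ω=-0.023
apply F[20]=-0.390 → step 21: x=0.043, v=0.051, θ=-0.009, ω=-0.018
apply F[21]=-0.368 → step 22: x=0.044, v=0.047, θ=-0.010, ω=-0.013
apply F[22]=-0.347 → step 23: x=0.045, v=0.043, θ=-0.010, ω=-0.009
apply F[23]=-0.327 → step 24: x=0.046, v=0.039, θ=-0.010, ω=-0.005
apply F[24]=-0.310 → step 25: x=0.047, v=0.036, θ=-0.010, ω=-0.002
apply F[25]=-0.293 → step 26: x=0.048, v=0.033, θ=-0.010, ω=0.000
apply F[26]=-0.278 → step 27: x=0.048, v=0.030, θ=-0.010, ω=0.003
apply F[27]=-0.264 → step 28: x=0.049, v=0.027, θ=-0.010, ω=0.004
apply F[28]=-0.251 → step 29: x=0.049, v=0.024, θ=-0.010, ω=0.006
apply F[29]=-0.239 → step 30: x=0.050, v=0.022, θ=-0.010, ω=0.007
apply F[30]=-0.227 → step 31: x=0.050, v=0.019, θ=-0.009, ω=0.008
apply F[31]=-0.216 → step 32: x=0.051, v=0.017, θ=-0.009, ω=0.009
apply F[32]=-0.206 → step 33: x=0.051, v=0.015, θ=-0.009, ω=0.010
apply F[33]=-0.197 → step 34: x=0.051, v=0.013, θ=-0.009, ω=0.011
max |θ| = 0.045 ≤ 0.106 over all 35 states.

Answer: never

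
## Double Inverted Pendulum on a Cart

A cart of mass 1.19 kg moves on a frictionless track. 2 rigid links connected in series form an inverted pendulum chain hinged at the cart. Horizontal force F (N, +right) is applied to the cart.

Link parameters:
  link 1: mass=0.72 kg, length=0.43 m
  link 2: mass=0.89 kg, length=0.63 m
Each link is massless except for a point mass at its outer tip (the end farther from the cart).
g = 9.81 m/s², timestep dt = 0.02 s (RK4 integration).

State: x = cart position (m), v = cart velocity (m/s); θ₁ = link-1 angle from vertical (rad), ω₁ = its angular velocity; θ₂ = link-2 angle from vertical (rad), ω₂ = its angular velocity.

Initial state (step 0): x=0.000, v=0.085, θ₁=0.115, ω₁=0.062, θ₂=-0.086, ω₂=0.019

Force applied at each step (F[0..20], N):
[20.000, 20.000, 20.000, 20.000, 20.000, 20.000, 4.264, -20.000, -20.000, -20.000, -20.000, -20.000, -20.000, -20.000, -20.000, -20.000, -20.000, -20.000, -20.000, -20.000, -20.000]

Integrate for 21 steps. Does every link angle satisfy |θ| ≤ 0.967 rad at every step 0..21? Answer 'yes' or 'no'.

Answer: yes

Derivation:
apply F[0]=+20.000 → step 1: x=0.005, v=0.388, θ₁=0.111, ω₁=-0.463, θ₂=-0.087, ω₂=-0.135
apply F[1]=+20.000 → step 2: x=0.016, v=0.694, θ₁=0.096, ω₁=-1.009, θ₂=-0.091, ω₂=-0.280
apply F[2]=+20.000 → step 3: x=0.033, v=1.007, θ₁=0.070, ω₁=-1.597, θ₂=-0.098, ω₂=-0.405
apply F[3]=+20.000 → step 4: x=0.056, v=1.331, θ₁=0.032, ω₁=-2.249, θ₂=-0.107, ω₂=-0.501
apply F[4]=+20.000 → step 5: x=0.086, v=1.665, θ₁=-0.020, ω₁=-2.977, θ₂=-0.118, ω₂=-0.559
apply F[5]=+20.000 → step 6: x=0.123, v=2.006, θ₁=-0.088, ω₁=-3.777, θ₂=-0.129, ω₂=-0.580
apply F[6]=+4.264 → step 7: x=0.163, v=2.087, θ₁=-0.165, ω₁=-4.017, θ₂=-0.141, ω₂=-0.582
apply F[7]=-20.000 → step 8: x=0.202, v=1.787, θ₁=-0.240, ω₁=-3.448, θ₂=-0.153, ω₂=-0.555
apply F[8]=-20.000 → step 9: x=0.235, v=1.512, θ₁=-0.304, ω₁=-3.011, θ₂=-0.163, ω₂=-0.486
apply F[9]=-20.000 → step 10: x=0.263, v=1.260, θ₁=-0.361, ω₁=-2.695, θ₂=-0.172, ω₂=-0.374
apply F[10]=-20.000 → step 11: x=0.286, v=1.027, θ₁=-0.413, ω₁=-2.483, θ₂=-0.178, ω₂=-0.224
apply F[11]=-20.000 → step 12: x=0.304, v=0.807, θ₁=-0.461, ω₁=-2.358, θ₂=-0.180, ω₂=-0.039
apply F[12]=-20.000 → step 13: x=0.318, v=0.598, θ₁=-0.508, ω₁=-2.306, θ₂=-0.179, ω₂=0.175
apply F[13]=-20.000 → step 14: x=0.328, v=0.396, θ₁=-0.554, ω₁=-2.315, θ₂=-0.173, ω₂=0.416
apply F[14]=-20.000 → step 15: x=0.334, v=0.198, θ₁=-0.600, ω₁=-2.371, θ₂=-0.162, ω₂=0.680
apply F[15]=-20.000 → step 16: x=0.336, v=0.001, θ₁=-0.649, ω₁=-2.464, θ₂=-0.146, ω₂=0.962
apply F[16]=-20.000 → step 17: x=0.334, v=-0.198, θ₁=-0.699, ω₁=-2.582, θ₂=-0.124, ω₂=1.257
apply F[17]=-20.000 → step 18: x=0.328, v=-0.401, θ₁=-0.752, ω₁=-2.715, θ₂=-0.096, ω₂=1.561
apply F[18]=-20.000 → step 19: x=0.318, v=-0.609, θ₁=-0.808, ω₁=-2.851, θ₂=-0.061, ω₂=1.869
apply F[19]=-20.000 → step 20: x=0.304, v=-0.824, θ₁=-0.866, ω₁=-2.982, θ₂=-0.021, ω₂=2.176
apply F[20]=-20.000 → step 21: x=0.285, v=-1.044, θ₁=-0.927, ω₁=-3.102, θ₂=0.026, ω₂=2.479
Max |angle| over trajectory = 0.927 rad; bound = 0.967 → within bound.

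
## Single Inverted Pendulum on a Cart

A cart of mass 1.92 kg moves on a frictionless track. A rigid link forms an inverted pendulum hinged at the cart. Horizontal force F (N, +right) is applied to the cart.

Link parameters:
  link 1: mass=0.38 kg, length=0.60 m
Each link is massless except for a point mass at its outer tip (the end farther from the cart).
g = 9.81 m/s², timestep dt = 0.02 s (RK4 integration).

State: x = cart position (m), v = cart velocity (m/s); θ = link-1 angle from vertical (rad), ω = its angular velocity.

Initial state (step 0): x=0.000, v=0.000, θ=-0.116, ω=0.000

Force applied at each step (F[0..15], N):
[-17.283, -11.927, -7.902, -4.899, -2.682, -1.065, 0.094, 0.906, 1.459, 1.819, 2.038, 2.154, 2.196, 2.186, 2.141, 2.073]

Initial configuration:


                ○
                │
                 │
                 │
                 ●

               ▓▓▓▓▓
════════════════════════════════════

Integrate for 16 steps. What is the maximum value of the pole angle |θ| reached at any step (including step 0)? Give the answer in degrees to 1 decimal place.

apply F[0]=-17.283 → step 1: x=-0.002, v=-0.175, θ=-0.113, ω=0.252
apply F[1]=-11.927 → step 2: x=-0.006, v=-0.295, θ=-0.107, ω=0.415
apply F[2]=-7.902 → step 3: x=-0.013, v=-0.373, θ=-0.098, ω=0.511
apply F[3]=-4.899 → step 4: x=-0.021, v=-0.421, θ=-0.087, ω=0.560
apply F[4]=-2.682 → step 5: x=-0.030, v=-0.445, θ=-0.076, ω=0.574
apply F[5]=-1.065 → step 6: x=-0.039, v=-0.454, θ=-0.064, ω=0.566
apply F[6]=+0.094 → step 7: x=-0.048, v=-0.451, θ=-0.053, ω=0.541
apply F[7]=+0.906 → step 8: x=-0.057, v=-0.439, θ=-0.043, ω=0.507
apply F[8]=+1.459 → step 9: x=-0.065, v=-0.423, θ=-0.033, ω=0.467
apply F[9]=+1.819 → step 10: x=-0.074, v=-0.403, θ=-0.024, ω=0.424
apply F[10]=+2.038 → step 11: x=-0.081, v=-0.381, θ=-0.016, ω=0.381
apply F[11]=+2.154 → step 12: x=-0.089, v=-0.358, θ=-0.009, ω=0.339
apply F[12]=+2.196 → step 13: x=-0.096, v=-0.335, θ=-0.002, ω=0.298
apply F[13]=+2.186 → step 14: x=-0.102, v=-0.312, θ=0.003, ω=0.261
apply F[14]=+2.141 → step 15: x=-0.108, v=-0.290, θ=0.008, ω=0.226
apply F[15]=+2.073 → step 16: x=-0.114, v=-0.269, θ=0.012, ω=0.194
Max |angle| over trajectory = 0.116 rad = 6.6°.

Answer: 6.6°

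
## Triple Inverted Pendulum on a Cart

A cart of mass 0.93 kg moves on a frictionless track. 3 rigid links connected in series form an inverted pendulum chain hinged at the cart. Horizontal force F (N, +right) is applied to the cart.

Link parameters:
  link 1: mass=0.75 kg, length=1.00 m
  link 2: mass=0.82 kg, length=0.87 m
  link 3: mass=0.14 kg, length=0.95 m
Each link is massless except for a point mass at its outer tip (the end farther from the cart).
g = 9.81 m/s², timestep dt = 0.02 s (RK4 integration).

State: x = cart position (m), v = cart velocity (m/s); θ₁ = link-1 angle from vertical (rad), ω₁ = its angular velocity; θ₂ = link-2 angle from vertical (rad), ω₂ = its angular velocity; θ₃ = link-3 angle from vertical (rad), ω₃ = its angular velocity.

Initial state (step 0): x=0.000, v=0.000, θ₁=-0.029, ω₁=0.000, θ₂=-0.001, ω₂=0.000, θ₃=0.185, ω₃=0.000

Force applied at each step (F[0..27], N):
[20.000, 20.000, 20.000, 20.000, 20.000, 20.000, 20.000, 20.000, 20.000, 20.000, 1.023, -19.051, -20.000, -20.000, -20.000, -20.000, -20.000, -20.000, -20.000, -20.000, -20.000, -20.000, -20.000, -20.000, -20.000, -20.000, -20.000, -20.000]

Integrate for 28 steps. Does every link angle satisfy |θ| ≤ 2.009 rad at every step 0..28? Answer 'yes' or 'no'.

apply F[0]=+20.000 → step 1: x=0.004, v=0.440, θ₁=-0.034, ω₁=-0.453, θ₂=-0.001, ω₂=0.008, θ₃=0.185, ω₃=0.041
apply F[1]=+20.000 → step 2: x=0.018, v=0.883, θ₁=-0.047, ω₁=-0.911, θ₂=-0.001, ω₂=0.019, θ₃=0.187, ω₃=0.079
apply F[2]=+20.000 → step 3: x=0.040, v=1.328, θ₁=-0.070, ω₁=-1.377, θ₂=-0.000, ω₂=0.035, θ₃=0.189, ω₃=0.112
apply F[3]=+20.000 → step 4: x=0.071, v=1.774, θ₁=-0.102, ω₁=-1.849, θ₂=0.001, ω₂=0.054, θ₃=0.191, ω₃=0.136
apply F[4]=+20.000 → step 5: x=0.111, v=2.215, θ₁=-0.144, ω₁=-2.319, θ₂=0.002, ω₂=0.068, θ₃=0.194, ω₃=0.148
apply F[5]=+20.000 → step 6: x=0.159, v=2.642, θ₁=-0.195, ω₁=-2.771, θ₂=0.003, ω₂=0.064, θ₃=0.197, ω₃=0.146
apply F[6]=+20.000 → step 7: x=0.216, v=3.043, θ₁=-0.255, ω₁=-3.185, θ₂=0.004, ω₂=0.024, θ₃=0.200, ω₃=0.130
apply F[7]=+20.000 → step 8: x=0.281, v=3.406, θ₁=-0.322, ω₁=-3.544, θ₂=0.004, ω₂=-0.068, θ₃=0.202, ω₃=0.100
apply F[8]=+20.000 → step 9: x=0.352, v=3.724, θ₁=-0.396, ω₁=-3.837, θ₂=0.001, ω₂=-0.223, θ₃=0.204, ω₃=0.061
apply F[9]=+20.000 → step 10: x=0.429, v=3.996, θ₁=-0.475, ω₁=-4.067, θ₂=-0.005, ω₂=-0.440, θ₃=0.204, ω₃=0.014
apply F[10]=+1.023 → step 11: x=0.509, v=3.929, θ₁=-0.556, ω₁=-4.052, θ₂=-0.015, ω₂=-0.561, θ₃=0.204, ω₃=-0.009
apply F[11]=-19.051 → step 12: x=0.584, v=3.560, θ₁=-0.635, ω₁=-3.877, θ₂=-0.026, ω₂=-0.507, θ₃=0.204, ω₃=-0.000
apply F[12]=-20.000 → step 13: x=0.651, v=3.198, θ₁=-0.712, ω₁=-3.751, θ₂=-0.035, ω₂=-0.415, θ₃=0.204, ω₃=0.013
apply F[13]=-20.000 → step 14: x=0.712, v=2.852, θ₁=-0.786, ω₁=-3.672, θ₂=-0.043, ω₂=-0.303, θ₃=0.205, ω₃=0.028
apply F[14]=-20.000 → step 15: x=0.765, v=2.515, θ₁=-0.859, ω₁=-3.631, θ₂=-0.047, ω₂=-0.178, θ₃=0.206, ω₃=0.042
apply F[15]=-20.000 → step 16: x=0.812, v=2.184, θ₁=-0.931, ω₁=-3.620, θ₂=-0.050, ω₂=-0.045, θ₃=0.207, ω₃=0.057
apply F[16]=-20.000 → step 17: x=0.853, v=1.854, θ₁=-1.004, ω₁=-3.635, θ₂=-0.049, ω₂=0.091, θ₃=0.208, ω₃=0.069
apply F[17]=-20.000 → step 18: x=0.886, v=1.522, θ₁=-1.077, ω₁=-3.673, θ₂=-0.046, ω₂=0.226, θ₃=0.209, ω₃=0.080
apply F[18]=-20.000 → step 19: x=0.913, v=1.187, θ₁=-1.151, ω₁=-3.731, θ₂=-0.040, ω₂=0.356, θ₃=0.211, ω₃=0.088
apply F[19]=-20.000 → step 20: x=0.934, v=0.844, θ₁=-1.226, ω₁=-3.808, θ₂=-0.032, ω₂=0.478, θ₃=0.213, ω₃=0.094
apply F[20]=-20.000 → step 21: x=0.947, v=0.493, θ₁=-1.303, ω₁=-3.904, θ₂=-0.021, ω₂=0.589, θ₃=0.215, ω₃=0.097
apply F[21]=-20.000 → step 22: x=0.953, v=0.130, θ₁=-1.382, ω₁=-4.020, θ₂=-0.008, ω₂=0.684, θ₃=0.217, ω₃=0.099
apply F[22]=-20.000 → step 23: x=0.952, v=-0.247, θ₁=-1.464, ω₁=-4.159, θ₂=0.006, ω₂=0.760, θ₃=0.219, ω₃=0.099
apply F[23]=-20.000 → step 24: x=0.943, v=-0.640, θ₁=-1.549, ω₁=-4.325, θ₂=0.022, ω₂=0.813, θ₃=0.221, ω₃=0.098
apply F[24]=-20.000 → step 25: x=0.926, v=-1.055, θ₁=-1.637, ω₁=-4.524, θ₂=0.038, ω₂=0.835, θ₃=0.223, ω₃=0.097
apply F[25]=-20.000 → step 26: x=0.901, v=-1.496, θ₁=-1.730, ω₁=-4.763, θ₂=0.055, ω₂=0.820, θ₃=0.225, ω₃=0.096
apply F[26]=-20.000 → step 27: x=0.866, v=-1.971, θ₁=-1.828, ω₁=-5.056, θ₂=0.071, ω₂=0.756, θ₃=0.226, ω₃=0.096
apply F[27]=-20.000 → step 28: x=0.822, v=-2.493, θ₁=-1.933, ω₁=-5.421, θ₂=0.085, ω₂=0.629, θ₃=0.228, ω₃=0.099
Max |angle| over trajectory = 1.933 rad; bound = 2.009 → within bound.

Answer: yes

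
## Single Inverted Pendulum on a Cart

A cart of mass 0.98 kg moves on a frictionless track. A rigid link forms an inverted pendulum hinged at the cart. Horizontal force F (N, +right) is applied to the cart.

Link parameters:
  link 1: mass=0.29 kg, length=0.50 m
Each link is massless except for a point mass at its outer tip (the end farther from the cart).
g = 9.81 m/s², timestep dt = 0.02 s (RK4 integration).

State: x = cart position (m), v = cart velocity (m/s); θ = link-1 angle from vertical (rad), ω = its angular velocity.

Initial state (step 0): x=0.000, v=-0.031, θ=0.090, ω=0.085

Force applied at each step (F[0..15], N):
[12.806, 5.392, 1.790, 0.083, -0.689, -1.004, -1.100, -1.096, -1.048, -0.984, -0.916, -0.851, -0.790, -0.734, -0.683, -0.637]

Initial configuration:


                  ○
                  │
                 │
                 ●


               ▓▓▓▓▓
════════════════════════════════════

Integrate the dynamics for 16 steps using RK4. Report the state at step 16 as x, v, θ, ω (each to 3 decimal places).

Answer: x=0.079, v=0.139, θ=-0.014, ω=-0.086

Derivation:
apply F[0]=+12.806 → step 1: x=0.002, v=0.225, θ=0.087, ω=-0.389
apply F[1]=+5.392 → step 2: x=0.007, v=0.330, θ=0.077, ω=-0.566
apply F[2]=+1.790 → step 3: x=0.014, v=0.362, θ=0.066, ω=-0.603
apply F[3]=+0.083 → step 4: x=0.022, v=0.360, θ=0.054, ω=-0.576
apply F[4]=-0.689 → step 5: x=0.029, v=0.344, θ=0.043, ω=-0.524
apply F[5]=-1.004 → step 6: x=0.035, v=0.321, θ=0.033, ω=-0.463
apply F[6]=-1.100 → step 7: x=0.041, v=0.297, θ=0.024, ω=-0.404
apply F[7]=-1.096 → step 8: x=0.047, v=0.273, θ=0.017, ω=-0.349
apply F[8]=-1.048 → step 9: x=0.052, v=0.251, θ=0.010, ω=-0.299
apply F[9]=-0.984 → step 10: x=0.057, v=0.231, θ=0.005, ω=-0.255
apply F[10]=-0.916 → step 11: x=0.062, v=0.212, θ=0.000, ω=-0.216
apply F[11]=-0.851 → step 12: x=0.066, v=0.195, θ=-0.004, ω=-0.183
apply F[12]=-0.790 → step 13: x=0.069, v=0.179, θ=-0.007, ω=-0.153
apply F[13]=-0.734 → step 14: x=0.073, v=0.164, θ=-0.010, ω=-0.128
apply F[14]=-0.683 → step 15: x=0.076, v=0.151, θ=-0.012, ω=-0.105
apply F[15]=-0.637 → step 16: x=0.079, v=0.139, θ=-0.014, ω=-0.086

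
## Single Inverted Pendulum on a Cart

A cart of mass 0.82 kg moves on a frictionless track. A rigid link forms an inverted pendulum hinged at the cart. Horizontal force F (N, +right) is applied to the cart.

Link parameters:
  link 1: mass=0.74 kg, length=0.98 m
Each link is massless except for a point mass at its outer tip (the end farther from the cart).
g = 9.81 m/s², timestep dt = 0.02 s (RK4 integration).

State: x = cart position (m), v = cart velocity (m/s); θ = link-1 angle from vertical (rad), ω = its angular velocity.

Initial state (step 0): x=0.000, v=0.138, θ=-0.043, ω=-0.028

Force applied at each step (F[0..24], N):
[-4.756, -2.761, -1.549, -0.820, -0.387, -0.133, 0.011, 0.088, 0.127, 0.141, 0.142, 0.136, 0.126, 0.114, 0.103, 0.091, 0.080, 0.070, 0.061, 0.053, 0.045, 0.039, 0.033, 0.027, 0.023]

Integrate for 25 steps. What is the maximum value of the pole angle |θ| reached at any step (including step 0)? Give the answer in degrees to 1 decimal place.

Answer: 2.5°

Derivation:
apply F[0]=-4.756 → step 1: x=0.002, v=0.030, θ=-0.043, ω=0.074
apply F[1]=-2.761 → step 2: x=0.002, v=-0.030, θ=-0.041, ω=0.126
apply F[2]=-1.549 → step 3: x=0.001, v=-0.061, θ=-0.038, ω=0.150
apply F[3]=-0.820 → step 4: x=-0.001, v=-0.075, θ=-0.035, ω=0.157
apply F[4]=-0.387 → step 5: x=-0.002, v=-0.078, θ=-0.032, ω=0.154
apply F[5]=-0.133 → step 6: x=-0.004, v=-0.076, θ=-0.029, ω=0.146
apply F[6]=+0.011 → step 7: x=-0.005, v=-0.071, θ=-0.026, ω=0.135
apply F[7]=+0.088 → step 8: x=-0.006, v=-0.064, θ=-0.023, ω=0.123
apply F[8]=+0.127 → step 9: x=-0.008, v=-0.058, θ=-0.021, ω=0.112
apply F[9]=+0.141 → step 10: x=-0.009, v=-0.051, θ=-0.019, ω=0.101
apply F[10]=+0.142 → step 11: x=-0.010, v=-0.044, θ=-0.017, ω=0.091
apply F[11]=+0.136 → step 12: x=-0.011, v=-0.038, θ=-0.015, ω=0.081
apply F[12]=+0.126 → step 13: x=-0.011, v=-0.032, θ=-0.014, ω=0.072
apply F[13]=+0.114 → step 14: x=-0.012, v=-0.027, θ=-0.012, ω=0.065
apply F[14]=+0.103 → step 15: x=-0.012, v=-0.023, θ=-0.011, ω=0.058
apply F[15]=+0.091 → step 16: x=-0.013, v=-0.019, θ=-0.010, ω=0.051
apply F[16]=+0.080 → step 17: x=-0.013, v=-0.015, θ=-0.009, ω=0.046
apply F[17]=+0.070 → step 18: x=-0.013, v=-0.012, θ=-0.008, ω=0.041
apply F[18]=+0.061 → step 19: x=-0.014, v=-0.009, θ=-0.007, ω=0.036
apply F[19]=+0.053 → step 20: x=-0.014, v=-0.006, θ=-0.007, ω=0.032
apply F[20]=+0.045 → step 21: x=-0.014, v=-0.004, θ=-0.006, ω=0.029
apply F[21]=+0.039 → step 22: x=-0.014, v=-0.002, θ=-0.005, ω=0.026
apply F[22]=+0.033 → step 23: x=-0.014, v=-0.000, θ=-0.005, ω=0.023
apply F[23]=+0.027 → step 24: x=-0.014, v=0.001, θ=-0.005, ω=0.021
apply F[24]=+0.023 → step 25: x=-0.014, v=0.002, θ=-0.004, ω=0.018
Max |angle| over trajectory = 0.043 rad = 2.5°.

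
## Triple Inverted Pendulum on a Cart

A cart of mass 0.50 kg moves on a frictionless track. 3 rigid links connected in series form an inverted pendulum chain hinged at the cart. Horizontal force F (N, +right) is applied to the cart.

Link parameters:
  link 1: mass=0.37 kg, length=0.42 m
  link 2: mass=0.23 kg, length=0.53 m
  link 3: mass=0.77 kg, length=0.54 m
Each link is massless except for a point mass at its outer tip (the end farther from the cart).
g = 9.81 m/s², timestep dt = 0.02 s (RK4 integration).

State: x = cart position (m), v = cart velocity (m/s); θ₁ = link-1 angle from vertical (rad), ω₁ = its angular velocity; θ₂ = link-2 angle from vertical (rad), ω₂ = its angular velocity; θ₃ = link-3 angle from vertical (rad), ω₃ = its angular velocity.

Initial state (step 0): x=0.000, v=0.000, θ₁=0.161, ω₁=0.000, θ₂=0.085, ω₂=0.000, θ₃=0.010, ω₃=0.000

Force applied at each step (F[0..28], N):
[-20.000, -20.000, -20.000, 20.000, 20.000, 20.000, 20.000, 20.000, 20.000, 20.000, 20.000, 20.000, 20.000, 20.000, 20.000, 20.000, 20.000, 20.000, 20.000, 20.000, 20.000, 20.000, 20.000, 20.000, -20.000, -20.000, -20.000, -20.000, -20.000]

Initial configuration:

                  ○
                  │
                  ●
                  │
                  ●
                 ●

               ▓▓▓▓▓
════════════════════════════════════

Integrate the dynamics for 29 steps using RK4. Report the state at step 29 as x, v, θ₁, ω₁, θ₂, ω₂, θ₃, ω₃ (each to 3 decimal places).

Answer: x=1.779, v=-0.782, θ₁=-2.038, ω₁=-16.746, θ₂=-1.049, ω₂=5.093, θ₃=-2.049, ω₃=-4.984

Derivation:
apply F[0]=-20.000 → step 1: x=-0.008, v=-0.820, θ₁=0.181, ω₁=2.025, θ₂=0.085, ω₂=-0.004, θ₃=0.010, ω₃=-0.026
apply F[1]=-20.000 → step 2: x=-0.032, v=-1.594, θ₁=0.241, ω₁=3.889, θ₂=0.085, ω₂=0.016, θ₃=0.009, ω₃=-0.001
apply F[2]=-20.000 → step 3: x=-0.071, v=-2.266, θ₁=0.334, ω₁=5.348, θ₂=0.087, ω₂=0.172, θ₃=0.010, ω₃=0.096
apply F[3]=+20.000 → step 4: x=-0.110, v=-1.644, θ₁=0.431, ω₁=4.459, θ₂=0.088, ω₂=-0.103, θ₃=0.011, ω₃=-0.005
apply F[4]=+20.000 → step 5: x=-0.138, v=-1.092, θ₁=0.515, ω₁=3.948, θ₂=0.081, ω₂=-0.544, θ₃=0.010, ω₃=-0.114
apply F[5]=+20.000 → step 6: x=-0.154, v=-0.576, θ₁=0.591, ω₁=3.659, θ₂=0.065, ω₂=-1.107, θ₃=0.007, ω₃=-0.205
apply F[6]=+20.000 → step 7: x=-0.161, v=-0.073, θ₁=0.662, ω₁=3.482, θ₂=0.036, ω₂=-1.764, θ₃=0.002, ω₃=-0.262
apply F[7]=+20.000 → step 8: x=-0.157, v=0.431, θ₁=0.730, ω₁=3.337, θ₂=-0.006, ω₂=-2.490, θ₃=-0.004, ω₃=-0.279
apply F[8]=+20.000 → step 9: x=-0.143, v=0.943, θ₁=0.795, ω₁=3.156, θ₂=-0.064, ω₂=-3.262, θ₃=-0.009, ω₃=-0.263
apply F[9]=+20.000 → step 10: x=-0.119, v=1.464, θ₁=0.856, ω₁=2.885, θ₂=-0.137, ω₂=-4.055, θ₃=-0.014, ω₃=-0.233
apply F[10]=+20.000 → step 11: x=-0.085, v=1.991, θ₁=0.910, ω₁=2.482, θ₂=-0.226, ω₂=-4.848, θ₃=-0.018, ω₃=-0.228
apply F[11]=+20.000 → step 12: x=-0.040, v=2.514, θ₁=0.954, ω₁=1.920, θ₂=-0.330, ω₂=-5.618, θ₃=-0.024, ω₃=-0.296
apply F[12]=+20.000 → step 13: x=0.016, v=3.024, θ₁=0.986, ω₁=1.189, θ₂=-0.450, ω₂=-6.346, θ₃=-0.031, ω₃=-0.493
apply F[13]=+20.000 → step 14: x=0.081, v=3.515, θ₁=1.001, ω₁=0.293, θ₂=-0.584, ω₂=-7.017, θ₃=-0.044, ω₃=-0.871
apply F[14]=+20.000 → step 15: x=0.156, v=3.985, θ₁=0.996, ω₁=-0.753, θ₂=-0.730, ω₂=-7.618, θ₃=-0.067, ω₃=-1.466
apply F[15]=+20.000 → step 16: x=0.240, v=4.437, θ₁=0.970, ω₁=-1.935, θ₂=-0.888, ω₂=-8.130, θ₃=-0.105, ω₃=-2.297
apply F[16]=+20.000 → step 17: x=0.334, v=4.887, θ₁=0.918, ω₁=-3.247, θ₂=-1.055, ω₂=-8.521, θ₃=-0.161, ω₃=-3.352
apply F[17]=+20.000 → step 18: x=0.436, v=5.357, θ₁=0.839, ω₁=-4.700, θ₂=-1.228, ω₂=-8.731, θ₃=-0.240, ω₃=-4.590
apply F[18]=+20.000 → step 19: x=0.548, v=5.884, θ₁=0.729, ω₁=-6.330, θ₂=-1.402, ω₂=-8.663, θ₃=-0.345, ω₃=-5.921
apply F[19]=+20.000 → step 20: x=0.672, v=6.519, θ₁=0.584, ω₁=-8.202, θ₂=-1.571, ω₂=-8.167, θ₃=-0.476, ω₃=-7.187
apply F[20]=+20.000 → step 21: x=0.810, v=7.307, θ₁=0.399, ω₁=-10.363, θ₂=-1.725, ω₂=-7.019, θ₃=-0.631, ω₃=-8.158
apply F[21]=+20.000 → step 22: x=0.965, v=8.220, θ₁=0.168, ω₁=-12.663, θ₂=-1.846, ω₂=-4.896, θ₃=-0.799, ω₃=-8.602
apply F[22]=+20.000 → step 23: x=1.138, v=9.043, θ₁=-0.105, ω₁=-14.611, θ₂=-1.912, ω₂=-1.524, θ₃=-0.972, ω₃=-8.619
apply F[23]=+20.000 → step 24: x=1.324, v=9.482, θ₁=-0.412, ω₁=-16.082, θ₂=-1.898, ω₂=3.077, θ₃=-1.146, ω₃=-8.926
apply F[24]=-20.000 → step 25: x=1.501, v=8.141, θ₁=-0.723, ω₁=-15.290, θ₂=-1.797, ω₂=7.111, θ₃=-1.335, ω₃=-10.122
apply F[25]=-20.000 → step 26: x=1.646, v=6.173, θ₁=-1.038, ω₁=-16.516, θ₂=-1.610, ω₂=11.447, θ₃=-1.554, ω₃=-11.659
apply F[26]=-20.000 → step 27: x=1.739, v=3.132, θ₁=-1.378, ω₁=-17.045, θ₂=-1.372, ω₂=11.342, θ₃=-1.774, ω₃=-9.663
apply F[27]=-20.000 → step 28: x=1.778, v=0.902, θ₁=-1.710, ω₁=-16.281, θ₂=-1.179, ω₂=7.941, θ₃=-1.935, ω₃=-6.646
apply F[28]=-20.000 → step 29: x=1.779, v=-0.782, θ₁=-2.038, ω₁=-16.746, θ₂=-1.049, ω₂=5.093, θ₃=-2.049, ω₃=-4.984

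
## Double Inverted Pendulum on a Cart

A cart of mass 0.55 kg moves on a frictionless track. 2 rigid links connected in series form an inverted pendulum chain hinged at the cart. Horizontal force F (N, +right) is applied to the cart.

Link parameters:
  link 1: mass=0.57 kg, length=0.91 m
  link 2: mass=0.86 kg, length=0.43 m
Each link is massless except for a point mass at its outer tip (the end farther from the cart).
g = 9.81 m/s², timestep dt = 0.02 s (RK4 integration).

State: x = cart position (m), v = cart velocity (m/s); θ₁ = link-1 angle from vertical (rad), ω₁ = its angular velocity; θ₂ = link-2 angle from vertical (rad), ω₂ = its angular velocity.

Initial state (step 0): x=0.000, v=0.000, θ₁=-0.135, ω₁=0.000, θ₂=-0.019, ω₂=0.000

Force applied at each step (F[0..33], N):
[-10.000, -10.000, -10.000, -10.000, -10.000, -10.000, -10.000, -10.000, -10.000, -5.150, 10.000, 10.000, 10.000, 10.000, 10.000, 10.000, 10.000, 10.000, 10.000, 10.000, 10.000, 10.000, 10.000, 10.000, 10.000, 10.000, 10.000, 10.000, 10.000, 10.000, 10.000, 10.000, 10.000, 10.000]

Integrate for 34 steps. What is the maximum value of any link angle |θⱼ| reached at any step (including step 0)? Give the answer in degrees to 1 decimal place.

Answer: 72.4°

Derivation:
apply F[0]=-10.000 → step 1: x=-0.003, v=-0.284, θ₁=-0.133, ω₁=0.238, θ₂=-0.017, ω₂=0.153
apply F[1]=-10.000 → step 2: x=-0.011, v=-0.573, θ₁=-0.125, ω₁=0.482, θ₂=-0.013, ω₂=0.302
apply F[2]=-10.000 → step 3: x=-0.026, v=-0.868, θ₁=-0.113, ω₁=0.739, θ₂=-0.005, ω₂=0.443
apply F[3]=-10.000 → step 4: x=-0.046, v=-1.175, θ₁=-0.096, ω₁=1.016, θ₂=0.005, ω₂=0.570
apply F[4]=-10.000 → step 5: x=-0.073, v=-1.496, θ₁=-0.072, ω₁=1.319, θ₂=0.017, ω₂=0.677
apply F[5]=-10.000 → step 6: x=-0.106, v=-1.834, θ₁=-0.043, ω₁=1.654, θ₂=0.032, ω₂=0.759
apply F[6]=-10.000 → step 7: x=-0.146, v=-2.188, θ₁=-0.006, ω₁=2.023, θ₂=0.047, ω₂=0.812
apply F[7]=-10.000 → step 8: x=-0.194, v=-2.555, θ₁=0.038, ω₁=2.423, θ₂=0.064, ω₂=0.835
apply F[8]=-10.000 → step 9: x=-0.249, v=-2.925, θ₁=0.091, ω₁=2.842, θ₂=0.081, ω₂=0.838
apply F[9]=-5.150 → step 10: x=-0.309, v=-3.115, θ₁=0.150, ω₁=3.075, θ₂=0.097, ω₂=0.838
apply F[10]=+10.000 → step 11: x=-0.368, v=-2.794, θ₁=0.209, ω₁=2.777, θ₂=0.114, ω₂=0.798
apply F[11]=+10.000 → step 12: x=-0.421, v=-2.506, θ₁=0.262, ω₁=2.543, θ₂=0.129, ω₂=0.715
apply F[12]=+10.000 → step 13: x=-0.469, v=-2.248, θ₁=0.311, ω₁=2.368, θ₂=0.142, ω₂=0.588
apply F[13]=+10.000 → step 14: x=-0.511, v=-2.017, θ₁=0.357, ω₁=2.245, θ₂=0.152, ω₂=0.420
apply F[14]=+10.000 → step 15: x=-0.549, v=-1.807, θ₁=0.401, ω₁=2.167, θ₂=0.159, ω₂=0.214
apply F[15]=+10.000 → step 16: x=-0.583, v=-1.612, θ₁=0.444, ω₁=2.126, θ₂=0.161, ω₂=-0.026
apply F[16]=+10.000 → step 17: x=-0.614, v=-1.429, θ₁=0.486, ω₁=2.116, θ₂=0.157, ω₂=-0.297
apply F[17]=+10.000 → step 18: x=-0.641, v=-1.252, θ₁=0.528, ω₁=2.130, θ₂=0.149, ω₂=-0.595
apply F[18]=+10.000 → step 19: x=-0.664, v=-1.077, θ₁=0.571, ω₁=2.161, θ₂=0.134, ω₂=-0.917
apply F[19]=+10.000 → step 20: x=-0.684, v=-0.901, θ₁=0.615, ω₁=2.204, θ₂=0.112, ω₂=-1.258
apply F[20]=+10.000 → step 21: x=-0.700, v=-0.720, θ₁=0.660, ω₁=2.254, θ₂=0.083, ω₂=-1.612
apply F[21]=+10.000 → step 22: x=-0.713, v=-0.533, θ₁=0.705, ω₁=2.304, θ₂=0.047, ω₂=-1.975
apply F[22]=+10.000 → step 23: x=-0.721, v=-0.339, θ₁=0.752, ω₁=2.350, θ₂=0.004, ω₂=-2.343
apply F[23]=+10.000 → step 24: x=-0.726, v=-0.136, θ₁=0.799, ω₁=2.389, θ₂=-0.046, ω₂=-2.711
apply F[24]=+10.000 → step 25: x=-0.727, v=0.074, θ₁=0.847, ω₁=2.418, θ₂=-0.104, ω₂=-3.079
apply F[25]=+10.000 → step 26: x=-0.723, v=0.289, θ₁=0.896, ω₁=2.435, θ₂=-0.170, ω₂=-3.446
apply F[26]=+10.000 → step 27: x=-0.715, v=0.508, θ₁=0.945, ω₁=2.438, θ₂=-0.242, ω₂=-3.814
apply F[27]=+10.000 → step 28: x=-0.703, v=0.728, θ₁=0.993, ω₁=2.426, θ₂=-0.322, ω₂=-4.186
apply F[28]=+10.000 → step 29: x=-0.686, v=0.945, θ₁=1.041, ω₁=2.398, θ₂=-0.410, ω₂=-4.567
apply F[29]=+10.000 → step 30: x=-0.665, v=1.154, θ₁=1.089, ω₁=2.352, θ₂=-0.505, ω₂=-4.962
apply F[30]=+10.000 → step 31: x=-0.640, v=1.350, θ₁=1.135, ω₁=2.287, θ₂=-0.608, ω₂=-5.378
apply F[31]=+10.000 → step 32: x=-0.611, v=1.527, θ₁=1.180, ω₁=2.203, θ₂=-0.720, ω₂=-5.820
apply F[32]=+10.000 → step 33: x=-0.579, v=1.676, θ₁=1.223, ω₁=2.100, θ₂=-0.841, ω₂=-6.294
apply F[33]=+10.000 → step 34: x=-0.544, v=1.785, θ₁=1.264, ω₁=1.984, θ₂=-0.972, ω₂=-6.797
Max |angle| over trajectory = 1.264 rad = 72.4°.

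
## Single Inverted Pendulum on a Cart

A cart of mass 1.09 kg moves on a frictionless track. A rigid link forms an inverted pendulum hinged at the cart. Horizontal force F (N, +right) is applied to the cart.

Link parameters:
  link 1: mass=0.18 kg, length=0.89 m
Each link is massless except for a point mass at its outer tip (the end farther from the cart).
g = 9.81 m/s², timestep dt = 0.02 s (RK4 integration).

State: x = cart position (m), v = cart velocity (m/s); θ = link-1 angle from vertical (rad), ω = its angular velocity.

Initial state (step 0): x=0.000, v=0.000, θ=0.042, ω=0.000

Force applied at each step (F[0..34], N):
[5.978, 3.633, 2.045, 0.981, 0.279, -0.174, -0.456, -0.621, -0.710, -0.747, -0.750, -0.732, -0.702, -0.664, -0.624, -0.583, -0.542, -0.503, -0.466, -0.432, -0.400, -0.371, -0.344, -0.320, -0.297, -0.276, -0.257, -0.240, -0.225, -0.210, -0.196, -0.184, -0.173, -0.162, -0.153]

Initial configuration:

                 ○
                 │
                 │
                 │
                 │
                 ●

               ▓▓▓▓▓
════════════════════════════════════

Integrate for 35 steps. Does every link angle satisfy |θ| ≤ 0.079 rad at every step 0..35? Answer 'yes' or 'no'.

Answer: yes

Derivation:
apply F[0]=+5.978 → step 1: x=0.001, v=0.108, θ=0.041, ω=-0.112
apply F[1]=+3.633 → step 2: x=0.004, v=0.174, θ=0.038, ω=-0.177
apply F[2]=+2.045 → step 3: x=0.008, v=0.210, θ=0.034, ω=-0.210
apply F[3]=+0.981 → step 4: x=0.012, v=0.227, θ=0.030, ω=-0.222
apply F[4]=+0.279 → step 5: x=0.017, v=0.231, θ=0.025, ω=-0.221
apply F[5]=-0.174 → step 6: x=0.021, v=0.227, θ=0.021, ω=-0.211
apply F[6]=-0.456 → step 7: x=0.026, v=0.218, θ=0.017, ω=-0.197
apply F[7]=-0.621 → step 8: x=0.030, v=0.206, θ=0.013, ω=-0.180
apply F[8]=-0.710 → step 9: x=0.034, v=0.193, θ=0.010, ω=-0.163
apply F[9]=-0.747 → step 10: x=0.038, v=0.179, θ=0.007, ω=-0.145
apply F[10]=-0.750 → step 11: x=0.041, v=0.165, θ=0.004, ω=-0.128
apply F[11]=-0.732 → step 12: x=0.044, v=0.152, θ=0.002, ω=-0.112
apply F[12]=-0.702 → step 13: x=0.047, v=0.139, θ=-0.001, ω=-0.098
apply F[13]=-0.664 → step 14: x=0.050, v=0.127, θ=-0.002, ω=-0.085
apply F[14]=-0.624 → step 15: x=0.052, v=0.115, θ=-0.004, ω=-0.072
apply F[15]=-0.583 → step 16: x=0.054, v=0.105, θ=-0.005, ω=-0.062
apply F[16]=-0.542 → step 17: x=0.056, v=0.095, θ=-0.006, ω=-0.052
apply F[17]=-0.503 → step 18: x=0.058, v=0.086, θ=-0.007, ω=-0.043
apply F[18]=-0.466 → step 19: x=0.060, v=0.078, θ=-0.008, ω=-0.036
apply F[19]=-0.432 → step 20: x=0.061, v=0.070, θ=-0.009, ω=-0.029
apply F[20]=-0.400 → step 21: x=0.063, v=0.063, θ=-0.009, ω=-0.023
apply F[21]=-0.371 → step 22: x=0.064, v=0.056, θ=-0.010, ω=-0.018
apply F[22]=-0.344 → step 23: x=0.065, v=0.050, θ=-0.010, ω=-0.013
apply F[23]=-0.320 → step 24: x=0.066, v=0.045, θ=-0.010, ω=-0.009
apply F[24]=-0.297 → step 25: x=0.067, v=0.040, θ=-0.010, ω=-0.006
apply F[25]=-0.276 → step 26: x=0.068, v=0.035, θ=-0.010, ω=-0.003
apply F[26]=-0.257 → step 27: x=0.068, v=0.031, θ=-0.011, ω=-0.000
apply F[27]=-0.240 → step 28: x=0.069, v=0.027, θ=-0.011, ω=0.002
apply F[28]=-0.225 → step 29: x=0.069, v=0.023, θ=-0.010, ω=0.004
apply F[29]=-0.210 → step 30: x=0.070, v=0.019, θ=-0.010, ω=0.006
apply F[30]=-0.196 → step 31: x=0.070, v=0.016, θ=-0.010, ω=0.007
apply F[31]=-0.184 → step 32: x=0.070, v=0.013, θ=-0.010, ω=0.008
apply F[32]=-0.173 → step 33: x=0.071, v=0.010, θ=-0.010, ω=0.009
apply F[33]=-0.162 → step 34: x=0.071, v=0.007, θ=-0.010, ω=0.010
apply F[34]=-0.153 → step 35: x=0.071, v=0.005, θ=-0.010, ω=0.011
Max |angle| over trajectory = 0.042 rad; bound = 0.079 → within bound.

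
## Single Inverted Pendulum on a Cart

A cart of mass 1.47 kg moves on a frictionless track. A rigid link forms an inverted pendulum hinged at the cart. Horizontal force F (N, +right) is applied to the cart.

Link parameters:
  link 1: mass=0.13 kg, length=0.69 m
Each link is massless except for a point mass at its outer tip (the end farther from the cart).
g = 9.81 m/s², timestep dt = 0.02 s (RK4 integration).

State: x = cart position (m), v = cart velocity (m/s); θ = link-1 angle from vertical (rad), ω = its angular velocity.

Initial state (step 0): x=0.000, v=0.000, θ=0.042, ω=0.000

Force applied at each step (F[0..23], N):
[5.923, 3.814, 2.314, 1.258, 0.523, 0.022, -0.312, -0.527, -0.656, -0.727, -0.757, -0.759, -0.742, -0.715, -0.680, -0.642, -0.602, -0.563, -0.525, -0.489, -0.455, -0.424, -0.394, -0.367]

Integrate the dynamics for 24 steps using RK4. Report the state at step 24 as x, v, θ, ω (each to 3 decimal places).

Answer: x=0.056, v=0.044, θ=-0.010, ω=-0.009

Derivation:
apply F[0]=+5.923 → step 1: x=0.001, v=0.080, θ=0.041, ω=-0.104
apply F[1]=+3.814 → step 2: x=0.003, v=0.131, θ=0.038, ω=-0.167
apply F[2]=+2.314 → step 3: x=0.006, v=0.162, θ=0.035, ω=-0.201
apply F[3]=+1.258 → step 4: x=0.009, v=0.178, θ=0.030, ω=-0.216
apply F[4]=+0.523 → step 5: x=0.013, v=0.185, θ=0.026, ω=-0.217
apply F[5]=+0.022 → step 6: x=0.017, v=0.185, θ=0.022, ω=-0.210
apply F[6]=-0.312 → step 7: x=0.020, v=0.180, θ=0.018, ω=-0.198
apply F[7]=-0.527 → step 8: x=0.024, v=0.173, θ=0.014, ω=-0.183
apply F[8]=-0.656 → step 9: x=0.027, v=0.164, θ=0.010, ω=-0.166
apply F[9]=-0.727 → step 10: x=0.030, v=0.154, θ=0.007, ω=-0.149
apply F[10]=-0.757 → step 11: x=0.033, v=0.143, θ=0.004, ω=-0.132
apply F[11]=-0.759 → step 12: x=0.036, v=0.133, θ=0.002, ω=-0.116
apply F[12]=-0.742 → step 13: x=0.039, v=0.123, θ=-0.000, ω=-0.101
apply F[13]=-0.715 → step 14: x=0.041, v=0.113, θ=-0.002, ω=-0.088
apply F[14]=-0.680 → step 15: x=0.043, v=0.104, θ=-0.004, ω=-0.075
apply F[15]=-0.642 → step 16: x=0.045, v=0.095, θ=-0.005, ω=-0.064
apply F[16]=-0.602 → step 17: x=0.047, v=0.087, θ=-0.006, ω=-0.054
apply F[17]=-0.563 → step 18: x=0.049, v=0.080, θ=-0.007, ω=-0.045
apply F[18]=-0.525 → step 19: x=0.050, v=0.073, θ=-0.008, ω=-0.037
apply F[19]=-0.489 → step 20: x=0.052, v=0.066, θ=-0.009, ω=-0.030
apply F[20]=-0.455 → step 21: x=0.053, v=0.060, θ=-0.009, ω=-0.023
apply F[21]=-0.424 → step 22: x=0.054, v=0.054, θ=-0.010, ω=-0.018
apply F[22]=-0.394 → step 23: x=0.055, v=0.049, θ=-0.010, ω=-0.013
apply F[23]=-0.367 → step 24: x=0.056, v=0.044, θ=-0.010, ω=-0.009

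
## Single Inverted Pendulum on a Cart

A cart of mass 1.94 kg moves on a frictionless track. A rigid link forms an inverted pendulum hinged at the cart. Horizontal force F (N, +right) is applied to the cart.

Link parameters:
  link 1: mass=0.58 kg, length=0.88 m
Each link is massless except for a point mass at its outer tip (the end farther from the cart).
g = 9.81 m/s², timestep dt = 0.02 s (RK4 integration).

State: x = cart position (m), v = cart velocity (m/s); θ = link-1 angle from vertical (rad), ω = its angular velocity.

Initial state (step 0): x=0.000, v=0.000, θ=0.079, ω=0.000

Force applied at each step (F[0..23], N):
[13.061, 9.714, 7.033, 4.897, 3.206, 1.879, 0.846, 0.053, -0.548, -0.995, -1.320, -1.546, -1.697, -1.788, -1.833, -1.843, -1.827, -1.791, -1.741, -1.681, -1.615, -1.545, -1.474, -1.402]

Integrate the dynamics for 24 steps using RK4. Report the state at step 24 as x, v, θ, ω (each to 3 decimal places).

apply F[0]=+13.061 → step 1: x=0.001, v=0.130, θ=0.078, ω=-0.130
apply F[1]=+9.714 → step 2: x=0.005, v=0.225, θ=0.074, ω=-0.221
apply F[2]=+7.033 → step 3: x=0.010, v=0.294, θ=0.069, ω=-0.282
apply F[3]=+4.897 → step 4: x=0.016, v=0.340, θ=0.063, ω=-0.320
apply F[4]=+3.206 → step 5: x=0.023, v=0.370, θ=0.057, ω=-0.340
apply F[5]=+1.879 → step 6: x=0.031, v=0.386, θ=0.050, ω=-0.347
apply F[6]=+0.846 → step 7: x=0.039, v=0.392, θ=0.043, ω=-0.344
apply F[7]=+0.053 → step 8: x=0.047, v=0.390, θ=0.036, ω=-0.333
apply F[8]=-0.548 → step 9: x=0.054, v=0.383, θ=0.030, ω=-0.317
apply F[9]=-0.995 → step 10: x=0.062, v=0.371, θ=0.023, ω=-0.298
apply F[10]=-1.320 → step 11: x=0.069, v=0.356, θ=0.018, ω=-0.276
apply F[11]=-1.546 → step 12: x=0.076, v=0.339, θ=0.012, ω=-0.254
apply F[12]=-1.697 → step 13: x=0.083, v=0.321, θ=0.007, ω=-0.231
apply F[13]=-1.788 → step 14: x=0.089, v=0.303, θ=0.003, ω=-0.209
apply F[14]=-1.833 → step 15: x=0.095, v=0.284, θ=-0.001, ω=-0.187
apply F[15]=-1.843 → step 16: x=0.100, v=0.265, θ=-0.004, ω=-0.166
apply F[16]=-1.827 → step 17: x=0.105, v=0.246, θ=-0.008, ω=-0.146
apply F[17]=-1.791 → step 18: x=0.110, v=0.228, θ=-0.010, ω=-0.128
apply F[18]=-1.741 → step 19: x=0.115, v=0.211, θ=-0.013, ω=-0.111
apply F[19]=-1.681 → step 20: x=0.119, v=0.195, θ=-0.015, ω=-0.095
apply F[20]=-1.615 → step 21: x=0.122, v=0.179, θ=-0.016, ω=-0.081
apply F[21]=-1.545 → step 22: x=0.126, v=0.164, θ=-0.018, ω=-0.068
apply F[22]=-1.474 → step 23: x=0.129, v=0.150, θ=-0.019, ω=-0.056
apply F[23]=-1.402 → step 24: x=0.132, v=0.136, θ=-0.020, ω=-0.045

Answer: x=0.132, v=0.136, θ=-0.020, ω=-0.045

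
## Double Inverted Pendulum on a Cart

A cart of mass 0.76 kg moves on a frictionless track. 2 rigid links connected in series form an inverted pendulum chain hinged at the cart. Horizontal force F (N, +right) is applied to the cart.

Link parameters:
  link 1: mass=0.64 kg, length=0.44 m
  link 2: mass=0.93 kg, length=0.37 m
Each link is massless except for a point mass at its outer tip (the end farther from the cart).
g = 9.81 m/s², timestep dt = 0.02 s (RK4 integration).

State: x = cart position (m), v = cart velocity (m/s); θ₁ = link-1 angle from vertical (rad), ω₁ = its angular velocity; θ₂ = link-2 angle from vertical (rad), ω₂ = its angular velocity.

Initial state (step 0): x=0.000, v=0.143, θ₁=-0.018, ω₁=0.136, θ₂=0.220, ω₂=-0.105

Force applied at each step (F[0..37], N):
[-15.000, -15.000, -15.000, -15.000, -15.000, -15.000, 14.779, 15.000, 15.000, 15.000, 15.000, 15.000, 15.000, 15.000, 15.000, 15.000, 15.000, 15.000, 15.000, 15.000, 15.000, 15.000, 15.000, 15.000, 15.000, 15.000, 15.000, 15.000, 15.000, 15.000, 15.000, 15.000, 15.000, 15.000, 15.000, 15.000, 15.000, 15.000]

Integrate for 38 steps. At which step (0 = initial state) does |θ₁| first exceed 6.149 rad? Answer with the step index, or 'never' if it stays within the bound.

apply F[0]=-15.000 → step 1: x=-0.001, v=-0.246, θ₁=-0.008, ω₁=0.877, θ₂=0.221, ω₂=0.179
apply F[1]=-15.000 → step 2: x=-0.010, v=-0.642, θ₁=0.017, ω₁=1.660, θ₂=0.227, ω₂=0.423
apply F[2]=-15.000 → step 3: x=-0.027, v=-1.047, θ₁=0.059, ω₁=2.511, θ₂=0.237, ω₂=0.596
apply F[3]=-15.000 → step 4: x=-0.052, v=-1.455, θ₁=0.118, ω₁=3.433, θ₂=0.250, ω₂=0.677
apply F[4]=-15.000 → step 5: x=-0.085, v=-1.847, θ₁=0.196, ω₁=4.383, θ₂=0.264, ω₂=0.678
apply F[5]=-15.000 → step 6: x=-0.125, v=-2.190, θ₁=0.293, ω₁=5.255, θ₂=0.277, ω₂=0.664
apply F[6]=+14.779 → step 7: x=-0.166, v=-1.856, θ₁=0.392, ω₁=4.707, θ₂=0.290, ω₂=0.631
apply F[7]=+15.000 → step 8: x=-0.200, v=-1.564, θ₁=0.483, ω₁=4.349, θ₂=0.302, ω₂=0.520
apply F[8]=+15.000 → step 9: x=-0.229, v=-1.305, θ₁=0.567, ω₁=4.155, θ₂=0.310, ω₂=0.331
apply F[9]=+15.000 → step 10: x=-0.252, v=-1.066, θ₁=0.650, ω₁=4.086, θ₂=0.315, ω₂=0.076
apply F[10]=+15.000 → step 11: x=-0.271, v=-0.837, θ₁=0.731, ω₁=4.108, θ₂=0.313, ω₂=-0.229
apply F[11]=+15.000 → step 12: x=-0.286, v=-0.608, θ₁=0.814, ω₁=4.198, θ₂=0.305, ω₂=-0.569
apply F[12]=+15.000 → step 13: x=-0.295, v=-0.373, θ₁=0.900, ω₁=4.333, θ₂=0.290, ω₂=-0.928
apply F[13]=+15.000 → step 14: x=-0.301, v=-0.127, θ₁=0.988, ω₁=4.502, θ₂=0.268, ω₂=-1.291
apply F[14]=+15.000 → step 15: x=-0.300, v=0.133, θ₁=1.080, ω₁=4.693, θ₂=0.239, ω₂=-1.646
apply F[15]=+15.000 → step 16: x=-0.295, v=0.408, θ₁=1.176, ω₁=4.904, θ₂=0.202, ω₂=-1.979
apply F[16]=+15.000 → step 17: x=-0.284, v=0.700, θ₁=1.276, ω₁=5.136, θ₂=0.160, ω₂=-2.281
apply F[17]=+15.000 → step 18: x=-0.267, v=1.011, θ₁=1.381, ω₁=5.393, θ₂=0.111, ω₂=-2.540
apply F[18]=+15.000 → step 19: x=-0.243, v=1.340, θ₁=1.492, ω₁=5.690, θ₂=0.058, ω₂=-2.747
apply F[19]=+15.000 → step 20: x=-0.213, v=1.692, θ₁=1.609, ω₁=6.044, θ₂=0.002, ω₂=-2.885
apply F[20]=+15.000 → step 21: x=-0.176, v=2.071, θ₁=1.735, ω₁=6.489, θ₂=-0.056, ω₂=-2.933
apply F[21]=+15.000 → step 22: x=-0.130, v=2.491, θ₁=1.870, ω₁=7.075, θ₂=-0.114, ω₂=-2.856
apply F[22]=+15.000 → step 23: x=-0.076, v=2.974, θ₁=2.019, ω₁=7.892, θ₂=-0.169, ω₂=-2.592
apply F[23]=+15.000 → step 24: x=-0.010, v=3.568, θ₁=2.188, ω₁=9.106, θ₂=-0.216, ω₂=-2.040
apply F[24]=+15.000 → step 25: x=0.069, v=4.376, θ₁=2.388, ω₁=11.046, θ₂=-0.248, ω₂=-1.030
apply F[25]=+15.000 → step 26: x=0.167, v=5.603, θ₁=2.639, ω₁=14.318, θ₂=-0.253, ω₂=0.600
apply F[26]=+15.000 → step 27: x=0.296, v=7.277, θ₁=2.970, ω₁=18.538, θ₂=-0.226, ω₂=1.630
apply F[27]=+15.000 → step 28: x=0.448, v=7.632, θ₁=3.339, ω₁=17.301, θ₂=-0.228, ω₂=-2.628
apply F[28]=+15.000 → step 29: x=0.596, v=7.096, θ₁=3.650, ω₁=14.137, θ₂=-0.335, ω₂=-7.757
apply F[29]=+15.000 → step 30: x=0.733, v=6.709, θ₁=3.919, ω₁=13.116, θ₂=-0.528, ω₂=-11.415
apply F[30]=+15.000 → step 31: x=0.863, v=6.221, θ₁=4.186, ω₁=13.810, θ₂=-0.791, ω₂=-14.960
apply F[31]=+15.000 → step 32: x=0.978, v=5.036, θ₁=4.482, ω₁=16.017, θ₂=-1.133, ω₂=-19.359
apply F[32]=+15.000 → step 33: x=1.054, v=2.334, θ₁=4.824, ω₁=17.636, θ₂=-1.555, ω₂=-21.956
apply F[33]=+15.000 → step 34: x=1.075, v=0.037, θ₁=5.156, ω₁=15.170, θ₂=-1.963, ω₂=-18.178
apply F[34]=+15.000 → step 35: x=1.066, v=-0.719, θ₁=5.432, ω₁=12.577, θ₂=-2.285, ω₂=-14.300
apply F[35]=+15.000 → step 36: x=1.050, v=-0.843, θ₁=5.665, ω₁=10.933, θ₂=-2.544, ω₂=-11.866
apply F[36]=+15.000 → step 37: x=1.034, v=-0.723, θ₁=5.873, ω₁=9.841, θ₂=-2.765, ω₂=-10.370
apply F[37]=+15.000 → step 38: x=1.022, v=-0.466, θ₁=6.060, ω₁=8.920, θ₂=-2.964, ω₂=-9.579
max |θ₁| = 6.060 ≤ 6.149 over all 39 states.

Answer: never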